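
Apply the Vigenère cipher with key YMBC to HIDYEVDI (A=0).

FUEACHEK

Repeat the key across the message: YMBCYMBC
H(7)+Y(24): 31≡5 → F
I(8)+M(12): 20 → U
D(3)+B(1): 4 → E
Y(24)+C(2): 26≡0 → A
E(4)+Y(24): 28≡2 → C
V(21)+M(12): 33≡7 → H
D(3)+B(1): 4 → E
I(8)+C(2): 10 → K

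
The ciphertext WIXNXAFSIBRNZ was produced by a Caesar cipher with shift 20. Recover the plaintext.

W(22): 22−20=2 → C
I(8): 8−20=-12≡14 → O
X(23): 23−20=3 → D
N(13): 13−20=-7≡19 → T
X(23): 23−20=3 → D
A(0): 0−20=-20≡6 → G
F(5): 5−20=-15≡11 → L
S(18): 18−20=-2≡24 → Y
I(8): 8−20=-12≡14 → O
B(1): 1−20=-19≡7 → H
R(17): 17−20=-3≡23 → X
N(13): 13−20=-7≡19 → T
Z(25): 25−20=5 → F

CODTDGLYOHXTF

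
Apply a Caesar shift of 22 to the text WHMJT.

W(22): 22+22=44≡18 → S
H(7): 7+22=29≡3 → D
M(12): 12+22=34≡8 → I
J(9): 9+22=31≡5 → F
T(19): 19+22=41≡15 → P

SDIFP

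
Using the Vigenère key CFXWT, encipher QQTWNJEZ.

Repeat the key across the message: CFXWTCFX
Q(16)+C(2): 18 → S
Q(16)+F(5): 21 → V
T(19)+X(23): 42≡16 → Q
W(22)+W(22): 44≡18 → S
N(13)+T(19): 32≡6 → G
J(9)+C(2): 11 → L
E(4)+F(5): 9 → J
Z(25)+X(23): 48≡22 → W

SVQSGLJW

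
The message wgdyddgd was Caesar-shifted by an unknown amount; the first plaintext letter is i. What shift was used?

From the crib: w(22)−i(8)=14, so the shift is 14.

14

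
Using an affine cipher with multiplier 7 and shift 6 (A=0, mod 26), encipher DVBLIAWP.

D(3): 7·3+6=27≡1 → B
V(21): 7·21+6=153≡23 → X
B(1): 7·1+6=13 → N
L(11): 7·11+6=83≡5 → F
I(8): 7·8+6=62≡10 → K
A(0): 7·0+6=6 → G
W(22): 7·22+6=160≡4 → E
P(15): 7·15+6=111≡7 → H

BXNFKGEH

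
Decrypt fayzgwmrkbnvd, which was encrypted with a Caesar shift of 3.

f(5): 5−3=2 → c
a(0): 0−3=-3≡23 → x
y(24): 24−3=21 → v
z(25): 25−3=22 → w
g(6): 6−3=3 → d
w(22): 22−3=19 → t
m(12): 12−3=9 → j
r(17): 17−3=14 → o
k(10): 10−3=7 → h
b(1): 1−3=-2≡24 → y
n(13): 13−3=10 → k
v(21): 21−3=18 → s
d(3): 3−3=0 → a

cxvwdtjohyksa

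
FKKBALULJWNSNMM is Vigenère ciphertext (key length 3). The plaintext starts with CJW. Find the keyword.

Subtract each crib letter from the matching ciphertext letter (mod 26):
F(5)−C(2)=3 → D
K(10)−J(9)=1 → B
K(10)−W(22)=-12≡14 → O

DBO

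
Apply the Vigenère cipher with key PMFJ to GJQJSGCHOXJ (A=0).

Repeat the key across the message: PMFJPMFJPMF
G(6)+P(15): 21 → V
J(9)+M(12): 21 → V
Q(16)+F(5): 21 → V
J(9)+J(9): 18 → S
S(18)+P(15): 33≡7 → H
G(6)+M(12): 18 → S
C(2)+F(5): 7 → H
H(7)+J(9): 16 → Q
O(14)+P(15): 29≡3 → D
X(23)+M(12): 35≡9 → J
J(9)+F(5): 14 → O

VVVSHSHQDJO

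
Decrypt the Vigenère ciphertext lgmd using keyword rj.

uxvu

Repeat the key across the ciphertext: rjrj
l(11)−r(17): -6≡20 → u
g(6)−j(9): -3≡23 → x
m(12)−r(17): -5≡21 → v
d(3)−j(9): -6≡20 → u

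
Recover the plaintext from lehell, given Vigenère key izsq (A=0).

dfpodm

Repeat the key across the ciphertext: izsqiz
l(11)−i(8): 3 → d
e(4)−z(25): -21≡5 → f
h(7)−s(18): -11≡15 → p
e(4)−q(16): -12≡14 → o
l(11)−i(8): 3 → d
l(11)−z(25): -14≡12 → m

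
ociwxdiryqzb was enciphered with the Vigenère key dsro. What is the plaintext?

Repeat the key across the ciphertext: dsrodsrodsro
o(14)−d(3): 11 → l
c(2)−s(18): -16≡10 → k
i(8)−r(17): -9≡17 → r
w(22)−o(14): 8 → i
x(23)−d(3): 20 → u
d(3)−s(18): -15≡11 → l
i(8)−r(17): -9≡17 → r
r(17)−o(14): 3 → d
y(24)−d(3): 21 → v
q(16)−s(18): -2≡24 → y
z(25)−r(17): 8 → i
b(1)−o(14): -13≡13 → n

lkriulrdvyin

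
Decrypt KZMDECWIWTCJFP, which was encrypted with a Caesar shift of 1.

K(10): 10−1=9 → J
Z(25): 25−1=24 → Y
M(12): 12−1=11 → L
D(3): 3−1=2 → C
E(4): 4−1=3 → D
C(2): 2−1=1 → B
W(22): 22−1=21 → V
I(8): 8−1=7 → H
W(22): 22−1=21 → V
T(19): 19−1=18 → S
C(2): 2−1=1 → B
J(9): 9−1=8 → I
F(5): 5−1=4 → E
P(15): 15−1=14 → O

JYLCDBVHVSBIEO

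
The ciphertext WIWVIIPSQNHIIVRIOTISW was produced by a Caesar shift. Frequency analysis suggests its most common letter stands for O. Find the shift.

The most frequent ciphertext letter is I (appears 7 times).
I is position 8; O is position 14.
Shift = -6≡20.

20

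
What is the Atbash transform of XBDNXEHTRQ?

CYWMCVSGIJ

X(23) → C(2)
B(1) → Y(24)
D(3) → W(22)
N(13) → M(12)
X(23) → C(2)
E(4) → V(21)
H(7) → S(18)
T(19) → G(6)
R(17) → I(8)
Q(16) → J(9)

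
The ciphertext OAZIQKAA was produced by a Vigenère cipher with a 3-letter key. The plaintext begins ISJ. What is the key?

GIQ

Subtract each crib letter from the matching ciphertext letter (mod 26):
O(14)−I(8)=6 → G
A(0)−S(18)=-18≡8 → I
Z(25)−J(9)=16 → Q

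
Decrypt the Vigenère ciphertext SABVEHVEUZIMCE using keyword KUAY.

IGBXUNVGKFIOSK

Repeat the key across the ciphertext: KUAYKUAYKUAYKU
S(18)−K(10): 8 → I
A(0)−U(20): -20≡6 → G
B(1)−A(0): 1 → B
V(21)−Y(24): -3≡23 → X
E(4)−K(10): -6≡20 → U
H(7)−U(20): -13≡13 → N
V(21)−A(0): 21 → V
E(4)−Y(24): -20≡6 → G
U(20)−K(10): 10 → K
Z(25)−U(20): 5 → F
I(8)−A(0): 8 → I
M(12)−Y(24): -12≡14 → O
C(2)−K(10): -8≡18 → S
E(4)−U(20): -16≡10 → K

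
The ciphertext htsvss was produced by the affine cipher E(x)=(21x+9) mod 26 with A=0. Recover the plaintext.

The inverse of 21 mod 26 is 5, since 21·5=105≡1. Apply D(y)=5·(y−9) mod 26:
h(7): 5·(7−9)=-10≡16 → q
t(19): 5·(19−9)=50≡24 → y
s(18): 5·(18−9)=45≡19 → t
v(21): 5·(21−9)=60≡8 → i
s(18): 5·(18−9)=45≡19 → t
s(18): 5·(18−9)=45≡19 → t

qytitt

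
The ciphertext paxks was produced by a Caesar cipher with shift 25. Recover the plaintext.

p(15): 15−25=-10≡16 → q
a(0): 0−25=-25≡1 → b
x(23): 23−25=-2≡24 → y
k(10): 10−25=-15≡11 → l
s(18): 18−25=-7≡19 → t

qbylt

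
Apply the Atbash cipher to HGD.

STW

H(7) → S(18)
G(6) → T(19)
D(3) → W(22)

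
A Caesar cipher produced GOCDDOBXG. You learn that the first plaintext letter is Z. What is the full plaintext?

ZHVWWHUQZ

From the crib: G(6)−Z(25)=-19≡7, so the shift is 7.
Subtract 7 from each ciphertext letter:
G(6): 6−7=-1≡25 → Z
O(14): 14−7=7 → H
C(2): 2−7=-5≡21 → V
D(3): 3−7=-4≡22 → W
D(3): 3−7=-4≡22 → W
O(14): 14−7=7 → H
B(1): 1−7=-6≡20 → U
X(23): 23−7=16 → Q
G(6): 6−7=-1≡25 → Z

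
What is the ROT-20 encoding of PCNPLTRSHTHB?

P(15): 15+20=35≡9 → J
C(2): 2+20=22 → W
N(13): 13+20=33≡7 → H
P(15): 15+20=35≡9 → J
L(11): 11+20=31≡5 → F
T(19): 19+20=39≡13 → N
R(17): 17+20=37≡11 → L
S(18): 18+20=38≡12 → M
H(7): 7+20=27≡1 → B
T(19): 19+20=39≡13 → N
H(7): 7+20=27≡1 → B
B(1): 1+20=21 → V

JWHJFNLMBNBV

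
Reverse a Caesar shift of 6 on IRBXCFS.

CLVRWZM

I(8): 8−6=2 → C
R(17): 17−6=11 → L
B(1): 1−6=-5≡21 → V
X(23): 23−6=17 → R
C(2): 2−6=-4≡22 → W
F(5): 5−6=-1≡25 → Z
S(18): 18−6=12 → M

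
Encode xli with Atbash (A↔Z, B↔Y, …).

x(23) → c(2)
l(11) → o(14)
i(8) → r(17)

cor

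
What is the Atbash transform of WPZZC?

W(22) → D(3)
P(15) → K(10)
Z(25) → A(0)
Z(25) → A(0)
C(2) → X(23)

DKAAX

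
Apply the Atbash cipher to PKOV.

KPLE

P(15) → K(10)
K(10) → P(15)
O(14) → L(11)
V(21) → E(4)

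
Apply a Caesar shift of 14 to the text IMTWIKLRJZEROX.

WAHKWYZFXNSFCL

I(8): 8+14=22 → W
M(12): 12+14=26≡0 → A
T(19): 19+14=33≡7 → H
W(22): 22+14=36≡10 → K
I(8): 8+14=22 → W
K(10): 10+14=24 → Y
L(11): 11+14=25 → Z
R(17): 17+14=31≡5 → F
J(9): 9+14=23 → X
Z(25): 25+14=39≡13 → N
E(4): 4+14=18 → S
R(17): 17+14=31≡5 → F
O(14): 14+14=28≡2 → C
X(23): 23+14=37≡11 → L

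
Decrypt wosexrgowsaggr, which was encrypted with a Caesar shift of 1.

w(22): 22−1=21 → v
o(14): 14−1=13 → n
s(18): 18−1=17 → r
e(4): 4−1=3 → d
x(23): 23−1=22 → w
r(17): 17−1=16 → q
g(6): 6−1=5 → f
o(14): 14−1=13 → n
w(22): 22−1=21 → v
s(18): 18−1=17 → r
a(0): 0−1=-1≡25 → z
g(6): 6−1=5 → f
g(6): 6−1=5 → f
r(17): 17−1=16 → q

vnrdwqfnvrzffq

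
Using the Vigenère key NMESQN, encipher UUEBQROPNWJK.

HGITGEBBROZX

Repeat the key across the message: NMESQNNMESQN
U(20)+N(13): 33≡7 → H
U(20)+M(12): 32≡6 → G
E(4)+E(4): 8 → I
B(1)+S(18): 19 → T
Q(16)+Q(16): 32≡6 → G
R(17)+N(13): 30≡4 → E
O(14)+N(13): 27≡1 → B
P(15)+M(12): 27≡1 → B
N(13)+E(4): 17 → R
W(22)+S(18): 40≡14 → O
J(9)+Q(16): 25 → Z
K(10)+N(13): 23 → X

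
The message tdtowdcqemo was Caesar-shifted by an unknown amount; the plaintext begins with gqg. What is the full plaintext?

gqgbjqpdrzb

From the crib: t(19)−g(6)=13, so the shift is 13.
Subtract 13 from each ciphertext letter:
t(19): 19−13=6 → g
d(3): 3−13=-10≡16 → q
t(19): 19−13=6 → g
o(14): 14−13=1 → b
w(22): 22−13=9 → j
d(3): 3−13=-10≡16 → q
c(2): 2−13=-11≡15 → p
q(16): 16−13=3 → d
e(4): 4−13=-9≡17 → r
m(12): 12−13=-1≡25 → z
o(14): 14−13=1 → b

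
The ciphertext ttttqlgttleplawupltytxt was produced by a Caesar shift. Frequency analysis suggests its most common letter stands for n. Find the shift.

6

The most frequent ciphertext letter is t (appears 9 times).
t is position 19; n is position 13.
Shift = 6.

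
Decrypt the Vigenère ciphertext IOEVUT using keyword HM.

BCXJNH

Repeat the key across the ciphertext: HMHMHM
I(8)−H(7): 1 → B
O(14)−M(12): 2 → C
E(4)−H(7): -3≡23 → X
V(21)−M(12): 9 → J
U(20)−H(7): 13 → N
T(19)−M(12): 7 → H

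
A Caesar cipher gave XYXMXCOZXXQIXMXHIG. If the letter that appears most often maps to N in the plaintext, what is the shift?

10

The most frequent ciphertext letter is X (appears 7 times).
X is position 23; N is position 13.
Shift = 10.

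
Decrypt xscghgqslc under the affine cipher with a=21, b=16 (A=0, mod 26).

The inverse of 21 mod 26 is 5, since 21·5=105≡1. Apply D(y)=5·(y−16) mod 26:
x(23): 5·(23−16)=35≡9 → j
s(18): 5·(18−16)=10 → k
c(2): 5·(2−16)=-70≡8 → i
g(6): 5·(6−16)=-50≡2 → c
h(7): 5·(7−16)=-45≡7 → h
g(6): 5·(6−16)=-50≡2 → c
q(16): 5·(16−16)=0 → a
s(18): 5·(18−16)=10 → k
l(11): 5·(11−16)=-25≡1 → b
c(2): 5·(2−16)=-70≡8 → i

jkichcakbi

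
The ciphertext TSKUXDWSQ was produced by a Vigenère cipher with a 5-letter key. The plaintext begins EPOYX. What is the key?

PDWWA

Subtract each crib letter from the matching ciphertext letter (mod 26):
T(19)−E(4)=15 → P
S(18)−P(15)=3 → D
K(10)−O(14)=-4≡22 → W
U(20)−Y(24)=-4≡22 → W
X(23)−X(23)=0 → A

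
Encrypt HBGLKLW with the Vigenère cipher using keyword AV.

Repeat the key across the message: AVAVAVA
H(7)+A(0): 7 → H
B(1)+V(21): 22 → W
G(6)+A(0): 6 → G
L(11)+V(21): 32≡6 → G
K(10)+A(0): 10 → K
L(11)+V(21): 32≡6 → G
W(22)+A(0): 22 → W

HWGGKGW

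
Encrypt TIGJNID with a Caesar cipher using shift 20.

T(19): 19+20=39≡13 → N
I(8): 8+20=28≡2 → C
G(6): 6+20=26≡0 → A
J(9): 9+20=29≡3 → D
N(13): 13+20=33≡7 → H
I(8): 8+20=28≡2 → C
D(3): 3+20=23 → X

NCADHCX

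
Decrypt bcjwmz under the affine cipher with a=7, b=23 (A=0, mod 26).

The inverse of 7 mod 26 is 15, since 7·15=105≡1. Apply D(y)=15·(y−23) mod 26:
b(1): 15·(1−23)=-330≡8 → i
c(2): 15·(2−23)=-315≡23 → x
j(9): 15·(9−23)=-210≡24 → y
w(22): 15·(22−23)=-15≡11 → l
m(12): 15·(12−23)=-165≡17 → r
z(25): 15·(25−23)=30≡4 → e

ixylre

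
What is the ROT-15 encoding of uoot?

u(20): 20+15=35≡9 → j
o(14): 14+15=29≡3 → d
o(14): 14+15=29≡3 → d
t(19): 19+15=34≡8 → i

jddi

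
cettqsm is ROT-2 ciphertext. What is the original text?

c(2): 2−2=0 → a
e(4): 4−2=2 → c
t(19): 19−2=17 → r
t(19): 19−2=17 → r
q(16): 16−2=14 → o
s(18): 18−2=16 → q
m(12): 12−2=10 → k

acrroqk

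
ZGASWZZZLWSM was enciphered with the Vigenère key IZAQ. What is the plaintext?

RHACOAZJDXSW

Repeat the key across the ciphertext: IZAQIZAQIZAQ
Z(25)−I(8): 17 → R
G(6)−Z(25): -19≡7 → H
A(0)−A(0): 0 → A
S(18)−Q(16): 2 → C
W(22)−I(8): 14 → O
Z(25)−Z(25): 0 → A
Z(25)−A(0): 25 → Z
Z(25)−Q(16): 9 → J
L(11)−I(8): 3 → D
W(22)−Z(25): -3≡23 → X
S(18)−A(0): 18 → S
M(12)−Q(16): -4≡22 → W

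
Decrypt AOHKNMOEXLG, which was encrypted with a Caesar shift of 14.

A(0): 0−14=-14≡12 → M
O(14): 14−14=0 → A
H(7): 7−14=-7≡19 → T
K(10): 10−14=-4≡22 → W
N(13): 13−14=-1≡25 → Z
M(12): 12−14=-2≡24 → Y
O(14): 14−14=0 → A
E(4): 4−14=-10≡16 → Q
X(23): 23−14=9 → J
L(11): 11−14=-3≡23 → X
G(6): 6−14=-8≡18 → S

MATWZYAQJXS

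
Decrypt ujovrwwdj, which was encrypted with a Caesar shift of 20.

u(20): 20−20=0 → a
j(9): 9−20=-11≡15 → p
o(14): 14−20=-6≡20 → u
v(21): 21−20=1 → b
r(17): 17−20=-3≡23 → x
w(22): 22−20=2 → c
w(22): 22−20=2 → c
d(3): 3−20=-17≡9 → j
j(9): 9−20=-11≡15 → p

apubxccjp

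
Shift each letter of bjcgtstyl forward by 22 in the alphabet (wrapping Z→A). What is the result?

b(1): 1+22=23 → x
j(9): 9+22=31≡5 → f
c(2): 2+22=24 → y
g(6): 6+22=28≡2 → c
t(19): 19+22=41≡15 → p
s(18): 18+22=40≡14 → o
t(19): 19+22=41≡15 → p
y(24): 24+22=46≡20 → u
l(11): 11+22=33≡7 → h

xfycpopuh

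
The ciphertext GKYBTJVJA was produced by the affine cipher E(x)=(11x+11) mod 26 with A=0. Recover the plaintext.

The inverse of 11 mod 26 is 19, since 11·19=209≡1. Apply D(y)=19·(y−11) mod 26:
G(6): 19·(6−11)=-95≡9 → J
K(10): 19·(10−11)=-19≡7 → H
Y(24): 19·(24−11)=247≡13 → N
B(1): 19·(1−11)=-190≡18 → S
T(19): 19·(19−11)=152≡22 → W
J(9): 19·(9−11)=-38≡14 → O
V(21): 19·(21−11)=190≡8 → I
J(9): 19·(9−11)=-38≡14 → O
A(0): 19·(0−11)=-209≡25 → Z

JHNSWOIOZ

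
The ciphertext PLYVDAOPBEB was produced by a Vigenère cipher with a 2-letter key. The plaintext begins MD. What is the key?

DI

Subtract each crib letter from the matching ciphertext letter (mod 26):
P(15)−M(12)=3 → D
L(11)−D(3)=8 → I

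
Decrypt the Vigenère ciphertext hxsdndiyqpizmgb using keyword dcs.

Repeat the key across the ciphertext: dcsdcsdcsdcsdcs
h(7)−d(3): 4 → e
x(23)−c(2): 21 → v
s(18)−s(18): 0 → a
d(3)−d(3): 0 → a
n(13)−c(2): 11 → l
d(3)−s(18): -15≡11 → l
i(8)−d(3): 5 → f
y(24)−c(2): 22 → w
q(16)−s(18): -2≡24 → y
p(15)−d(3): 12 → m
i(8)−c(2): 6 → g
z(25)−s(18): 7 → h
m(12)−d(3): 9 → j
g(6)−c(2): 4 → e
b(1)−s(18): -17≡9 → j

evaallfwymghjej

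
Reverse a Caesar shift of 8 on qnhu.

ifzm

q(16): 16−8=8 → i
n(13): 13−8=5 → f
h(7): 7−8=-1≡25 → z
u(20): 20−8=12 → m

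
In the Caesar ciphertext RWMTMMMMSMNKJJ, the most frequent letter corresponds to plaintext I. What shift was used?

4

The most frequent ciphertext letter is M (appears 6 times).
M is position 12; I is position 8.
Shift = 4.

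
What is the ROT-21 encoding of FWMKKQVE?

F(5): 5+21=26≡0 → A
W(22): 22+21=43≡17 → R
M(12): 12+21=33≡7 → H
K(10): 10+21=31≡5 → F
K(10): 10+21=31≡5 → F
Q(16): 16+21=37≡11 → L
V(21): 21+21=42≡16 → Q
E(4): 4+21=25 → Z

ARHFFLQZ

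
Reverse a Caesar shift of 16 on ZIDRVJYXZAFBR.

Z(25): 25−16=9 → J
I(8): 8−16=-8≡18 → S
D(3): 3−16=-13≡13 → N
R(17): 17−16=1 → B
V(21): 21−16=5 → F
J(9): 9−16=-7≡19 → T
Y(24): 24−16=8 → I
X(23): 23−16=7 → H
Z(25): 25−16=9 → J
A(0): 0−16=-16≡10 → K
F(5): 5−16=-11≡15 → P
B(1): 1−16=-15≡11 → L
R(17): 17−16=1 → B

JSNBFTIHJKPLB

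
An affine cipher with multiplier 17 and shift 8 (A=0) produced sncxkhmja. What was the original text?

The inverse of 17 mod 26 is 23, since 17·23=391≡1. Apply D(y)=23·(y−8) mod 26:
s(18): 23·(18−8)=230≡22 → w
n(13): 23·(13−8)=115≡11 → l
c(2): 23·(2−8)=-138≡18 → s
x(23): 23·(23−8)=345≡7 → h
k(10): 23·(10−8)=46≡20 → u
h(7): 23·(7−8)=-23≡3 → d
m(12): 23·(12−8)=92≡14 → o
j(9): 23·(9−8)=23 → x
a(0): 23·(0−8)=-184≡24 → y

wlshudoxy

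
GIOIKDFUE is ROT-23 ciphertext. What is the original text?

JLRLNGIXH

G(6): 6−23=-17≡9 → J
I(8): 8−23=-15≡11 → L
O(14): 14−23=-9≡17 → R
I(8): 8−23=-15≡11 → L
K(10): 10−23=-13≡13 → N
D(3): 3−23=-20≡6 → G
F(5): 5−23=-18≡8 → I
U(20): 20−23=-3≡23 → X
E(4): 4−23=-19≡7 → H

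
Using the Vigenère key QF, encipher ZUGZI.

Repeat the key across the message: QFQFQ
Z(25)+Q(16): 41≡15 → P
U(20)+F(5): 25 → Z
G(6)+Q(16): 22 → W
Z(25)+F(5): 30≡4 → E
I(8)+Q(16): 24 → Y

PZWEY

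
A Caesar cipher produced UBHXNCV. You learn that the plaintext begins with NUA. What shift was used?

From the crib: U(20)−N(13)=7, so the shift is 7.

7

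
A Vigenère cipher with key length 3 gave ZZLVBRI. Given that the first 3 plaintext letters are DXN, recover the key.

Subtract each crib letter from the matching ciphertext letter (mod 26):
Z(25)−D(3)=22 → W
Z(25)−X(23)=2 → C
L(11)−N(13)=-2≡24 → Y

WCY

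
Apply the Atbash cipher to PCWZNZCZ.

P(15) → K(10)
C(2) → X(23)
W(22) → D(3)
Z(25) → A(0)
N(13) → M(12)
Z(25) → A(0)
C(2) → X(23)
Z(25) → A(0)

KXDAMAXA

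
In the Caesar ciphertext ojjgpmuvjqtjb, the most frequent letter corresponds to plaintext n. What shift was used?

22

The most frequent ciphertext letter is j (appears 4 times).
j is position 9; n is position 13.
Shift = -4≡22.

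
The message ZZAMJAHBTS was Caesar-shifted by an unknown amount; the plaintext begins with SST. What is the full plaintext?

SSTFCTAUML

From the crib: Z(25)−S(18)=7, so the shift is 7.
Subtract 7 from each ciphertext letter:
Z(25): 25−7=18 → S
Z(25): 25−7=18 → S
A(0): 0−7=-7≡19 → T
M(12): 12−7=5 → F
J(9): 9−7=2 → C
A(0): 0−7=-7≡19 → T
H(7): 7−7=0 → A
B(1): 1−7=-6≡20 → U
T(19): 19−7=12 → M
S(18): 18−7=11 → L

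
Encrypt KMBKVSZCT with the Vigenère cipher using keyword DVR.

Repeat the key across the message: DVRDVRDVR
K(10)+D(3): 13 → N
M(12)+V(21): 33≡7 → H
B(1)+R(17): 18 → S
K(10)+D(3): 13 → N
V(21)+V(21): 42≡16 → Q
S(18)+R(17): 35≡9 → J
Z(25)+D(3): 28≡2 → C
C(2)+V(21): 23 → X
T(19)+R(17): 36≡10 → K

NHSNQJCXK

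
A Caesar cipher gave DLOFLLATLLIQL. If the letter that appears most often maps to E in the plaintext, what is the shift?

The most frequent ciphertext letter is L (appears 6 times).
L is position 11; E is position 4.
Shift = 7.

7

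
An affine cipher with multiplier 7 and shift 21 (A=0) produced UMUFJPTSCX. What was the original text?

The inverse of 7 mod 26 is 15, since 7·15=105≡1. Apply D(y)=15·(y−21) mod 26:
U(20): 15·(20−21)=-15≡11 → L
M(12): 15·(12−21)=-135≡21 → V
U(20): 15·(20−21)=-15≡11 → L
F(5): 15·(5−21)=-240≡20 → U
J(9): 15·(9−21)=-180≡2 → C
P(15): 15·(15−21)=-90≡14 → O
T(19): 15·(19−21)=-30≡22 → W
S(18): 15·(18−21)=-45≡7 → H
C(2): 15·(2−21)=-285≡1 → B
X(23): 15·(23−21)=30≡4 → E

LVLUCOWHBE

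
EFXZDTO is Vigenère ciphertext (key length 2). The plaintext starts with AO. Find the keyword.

ER

Subtract each crib letter from the matching ciphertext letter (mod 26):
E(4)−A(0)=4 → E
F(5)−O(14)=-9≡17 → R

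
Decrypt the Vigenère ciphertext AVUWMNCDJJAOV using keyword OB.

Repeat the key across the ciphertext: OBOBOBOBOBOBO
A(0)−O(14): -14≡12 → M
V(21)−B(1): 20 → U
U(20)−O(14): 6 → G
W(22)−B(1): 21 → V
M(12)−O(14): -2≡24 → Y
N(13)−B(1): 12 → M
C(2)−O(14): -12≡14 → O
D(3)−B(1): 2 → C
J(9)−O(14): -5≡21 → V
J(9)−B(1): 8 → I
A(0)−O(14): -14≡12 → M
O(14)−B(1): 13 → N
V(21)−O(14): 7 → H

MUGVYMOCVIMNH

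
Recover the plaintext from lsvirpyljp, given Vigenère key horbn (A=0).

Repeat the key across the ciphertext: horbnhorbn
l(11)−h(7): 4 → e
s(18)−o(14): 4 → e
v(21)−r(17): 4 → e
i(8)−b(1): 7 → h
r(17)−n(13): 4 → e
p(15)−h(7): 8 → i
y(24)−o(14): 10 → k
l(11)−r(17): -6≡20 → u
j(9)−b(1): 8 → i
p(15)−n(13): 2 → c

eeeheikuic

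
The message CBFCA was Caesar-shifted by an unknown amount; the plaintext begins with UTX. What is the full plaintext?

UTXUS

From the crib: C(2)−U(20)=-18≡8, so the shift is 8.
Subtract 8 from each ciphertext letter:
C(2): 2−8=-6≡20 → U
B(1): 1−8=-7≡19 → T
F(5): 5−8=-3≡23 → X
C(2): 2−8=-6≡20 → U
A(0): 0−8=-8≡18 → S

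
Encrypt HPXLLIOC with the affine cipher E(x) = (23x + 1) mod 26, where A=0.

H(7): 23·7+1=162≡6 → G
P(15): 23·15+1=346≡8 → I
X(23): 23·23+1=530≡10 → K
L(11): 23·11+1=254≡20 → U
L(11): 23·11+1=254≡20 → U
I(8): 23·8+1=185≡3 → D
O(14): 23·14+1=323≡11 → L
C(2): 23·2+1=47≡21 → V

GIKUUDLV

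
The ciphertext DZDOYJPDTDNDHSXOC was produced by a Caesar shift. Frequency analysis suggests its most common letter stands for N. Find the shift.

The most frequent ciphertext letter is D (appears 5 times).
D is position 3; N is position 13.
Shift = -10≡16.

16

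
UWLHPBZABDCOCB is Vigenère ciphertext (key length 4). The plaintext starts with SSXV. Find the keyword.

Subtract each crib letter from the matching ciphertext letter (mod 26):
U(20)−S(18)=2 → C
W(22)−S(18)=4 → E
L(11)−X(23)=-12≡14 → O
H(7)−V(21)=-14≡12 → M

CEOM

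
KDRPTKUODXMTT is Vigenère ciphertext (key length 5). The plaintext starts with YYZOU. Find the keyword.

Subtract each crib letter from the matching ciphertext letter (mod 26):
K(10)−Y(24)=-14≡12 → M
D(3)−Y(24)=-21≡5 → F
R(17)−Z(25)=-8≡18 → S
P(15)−O(14)=1 → B
T(19)−U(20)=-1≡25 → Z

MFSBZ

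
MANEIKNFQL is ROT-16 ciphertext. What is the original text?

M(12): 12−16=-4≡22 → W
A(0): 0−16=-16≡10 → K
N(13): 13−16=-3≡23 → X
E(4): 4−16=-12≡14 → O
I(8): 8−16=-8≡18 → S
K(10): 10−16=-6≡20 → U
N(13): 13−16=-3≡23 → X
F(5): 5−16=-11≡15 → P
Q(16): 16−16=0 → A
L(11): 11−16=-5≡21 → V

WKXOSUXPAV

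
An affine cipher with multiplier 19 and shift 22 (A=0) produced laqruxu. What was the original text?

The inverse of 19 mod 26 is 11, since 19·11=209≡1. Apply D(y)=11·(y−22) mod 26:
l(11): 11·(11−22)=-121≡9 → j
a(0): 11·(0−22)=-242≡18 → s
q(16): 11·(16−22)=-66≡12 → m
r(17): 11·(17−22)=-55≡23 → x
u(20): 11·(20−22)=-22≡4 → e
x(23): 11·(23−22)=11 → l
u(20): 11·(20−22)=-22≡4 → e

jsmxele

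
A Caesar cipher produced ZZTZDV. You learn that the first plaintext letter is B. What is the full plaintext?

BBVBFX

From the crib: Z(25)−B(1)=24, so the shift is 24.
Subtract 24 from each ciphertext letter:
Z(25): 25−24=1 → B
Z(25): 25−24=1 → B
T(19): 19−24=-5≡21 → V
Z(25): 25−24=1 → B
D(3): 3−24=-21≡5 → F
V(21): 21−24=-3≡23 → X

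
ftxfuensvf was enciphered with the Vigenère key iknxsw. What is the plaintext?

xjkicifiii

Repeat the key across the ciphertext: iknxswiknx
f(5)−i(8): -3≡23 → x
t(19)−k(10): 9 → j
x(23)−n(13): 10 → k
f(5)−x(23): -18≡8 → i
u(20)−s(18): 2 → c
e(4)−w(22): -18≡8 → i
n(13)−i(8): 5 → f
s(18)−k(10): 8 → i
v(21)−n(13): 8 → i
f(5)−x(23): -18≡8 → i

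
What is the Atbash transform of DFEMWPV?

WUVNDKE

D(3) → W(22)
F(5) → U(20)
E(4) → V(21)
M(12) → N(13)
W(22) → D(3)
P(15) → K(10)
V(21) → E(4)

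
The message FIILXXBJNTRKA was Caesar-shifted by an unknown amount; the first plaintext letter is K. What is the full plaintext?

From the crib: F(5)−K(10)=-5≡21, so the shift is 21.
Subtract 21 from each ciphertext letter:
F(5): 5−21=-16≡10 → K
I(8): 8−21=-13≡13 → N
I(8): 8−21=-13≡13 → N
L(11): 11−21=-10≡16 → Q
X(23): 23−21=2 → C
X(23): 23−21=2 → C
B(1): 1−21=-20≡6 → G
J(9): 9−21=-12≡14 → O
N(13): 13−21=-8≡18 → S
T(19): 19−21=-2≡24 → Y
R(17): 17−21=-4≡22 → W
K(10): 10−21=-11≡15 → P
A(0): 0−21=-21≡5 → F

KNNQCCGOSYWPF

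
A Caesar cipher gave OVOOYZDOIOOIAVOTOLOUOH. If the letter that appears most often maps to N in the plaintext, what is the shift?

The most frequent ciphertext letter is O (appears 10 times).
O is position 14; N is position 13.
Shift = 1.

1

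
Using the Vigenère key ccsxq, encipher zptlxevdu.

Repeat the key across the message: ccsxqccsx
z(25)+c(2): 27≡1 → b
p(15)+c(2): 17 → r
t(19)+s(18): 37≡11 → l
l(11)+x(23): 34≡8 → i
x(23)+q(16): 39≡13 → n
e(4)+c(2): 6 → g
v(21)+c(2): 23 → x
d(3)+s(18): 21 → v
u(20)+x(23): 43≡17 → r

brlingxvr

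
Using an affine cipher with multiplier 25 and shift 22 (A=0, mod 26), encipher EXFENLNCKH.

SZRSJLJUMP

E(4): 25·4+22=122≡18 → S
X(23): 25·23+22=597≡25 → Z
F(5): 25·5+22=147≡17 → R
E(4): 25·4+22=122≡18 → S
N(13): 25·13+22=347≡9 → J
L(11): 25·11+22=297≡11 → L
N(13): 25·13+22=347≡9 → J
C(2): 25·2+22=72≡20 → U
K(10): 25·10+22=272≡12 → M
H(7): 25·7+22=197≡15 → P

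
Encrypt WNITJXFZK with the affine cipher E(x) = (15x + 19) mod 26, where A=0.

W(22): 15·22+19=349≡11 → L
N(13): 15·13+19=214≡6 → G
I(8): 15·8+19=139≡9 → J
T(19): 15·19+19=304≡18 → S
J(9): 15·9+19=154≡24 → Y
X(23): 15·23+19=364≡0 → A
F(5): 15·5+19=94≡16 → Q
Z(25): 15·25+19=394≡4 → E
K(10): 15·10+19=169≡13 → N

LGJSYAQEN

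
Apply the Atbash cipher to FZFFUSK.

UAUUFHP

F(5) → U(20)
Z(25) → A(0)
F(5) → U(20)
F(5) → U(20)
U(20) → F(5)
S(18) → H(7)
K(10) → P(15)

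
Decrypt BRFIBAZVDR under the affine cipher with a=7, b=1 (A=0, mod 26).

AGIBALWOEG

The inverse of 7 mod 26 is 15, since 7·15=105≡1. Apply D(y)=15·(y−1) mod 26:
B(1): 15·(1−1)=0 → A
R(17): 15·(17−1)=240≡6 → G
F(5): 15·(5−1)=60≡8 → I
I(8): 15·(8−1)=105≡1 → B
B(1): 15·(1−1)=0 → A
A(0): 15·(0−1)=-15≡11 → L
Z(25): 15·(25−1)=360≡22 → W
V(21): 15·(21−1)=300≡14 → O
D(3): 15·(3−1)=30≡4 → E
R(17): 15·(17−1)=240≡6 → G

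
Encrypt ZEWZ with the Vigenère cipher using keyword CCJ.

BGFB

Repeat the key across the message: CCJC
Z(25)+C(2): 27≡1 → B
E(4)+C(2): 6 → G
W(22)+J(9): 31≡5 → F
Z(25)+C(2): 27≡1 → B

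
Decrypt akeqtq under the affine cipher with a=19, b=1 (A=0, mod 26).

The inverse of 19 mod 26 is 11, since 19·11=209≡1. Apply D(y)=11·(y−1) mod 26:
a(0): 11·(0−1)=-11≡15 → p
k(10): 11·(10−1)=99≡21 → v
e(4): 11·(4−1)=33≡7 → h
q(16): 11·(16−1)=165≡9 → j
t(19): 11·(19−1)=198≡16 → q
q(16): 11·(16−1)=165≡9 → j

pvhjqj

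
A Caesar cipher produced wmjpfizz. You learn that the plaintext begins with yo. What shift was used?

From the crib: w(22)−y(24)=-2≡24, so the shift is 24.

24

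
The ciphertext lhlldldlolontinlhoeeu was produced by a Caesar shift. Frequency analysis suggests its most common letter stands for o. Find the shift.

The most frequent ciphertext letter is l (appears 7 times).
l is position 11; o is position 14.
Shift = -3≡23.

23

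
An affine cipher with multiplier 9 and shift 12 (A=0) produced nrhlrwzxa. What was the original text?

The inverse of 9 mod 26 is 3, since 9·3=27≡1. Apply D(y)=3·(y−12) mod 26:
n(13): 3·(13−12)=3 → d
r(17): 3·(17−12)=15 → p
h(7): 3·(7−12)=-15≡11 → l
l(11): 3·(11−12)=-3≡23 → x
r(17): 3·(17−12)=15 → p
w(22): 3·(22−12)=30≡4 → e
z(25): 3·(25−12)=39≡13 → n
x(23): 3·(23−12)=33≡7 → h
a(0): 3·(0−12)=-36≡16 → q

dplxpenhq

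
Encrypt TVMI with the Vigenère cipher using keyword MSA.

Repeat the key across the message: MSAM
T(19)+M(12): 31≡5 → F
V(21)+S(18): 39≡13 → N
M(12)+A(0): 12 → M
I(8)+M(12): 20 → U

FNMU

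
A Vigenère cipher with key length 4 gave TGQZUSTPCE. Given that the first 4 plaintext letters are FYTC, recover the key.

Subtract each crib letter from the matching ciphertext letter (mod 26):
T(19)−F(5)=14 → O
G(6)−Y(24)=-18≡8 → I
Q(16)−T(19)=-3≡23 → X
Z(25)−C(2)=23 → X

OIXX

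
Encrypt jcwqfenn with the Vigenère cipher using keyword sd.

Repeat the key across the message: sdsdsdsd
j(9)+s(18): 27≡1 → b
c(2)+d(3): 5 → f
w(22)+s(18): 40≡14 → o
q(16)+d(3): 19 → t
f(5)+s(18): 23 → x
e(4)+d(3): 7 → h
n(13)+s(18): 31≡5 → f
n(13)+d(3): 16 → q

bfotxhfq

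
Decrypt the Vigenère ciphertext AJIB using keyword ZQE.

Repeat the key across the ciphertext: ZQEZ
A(0)−Z(25): -25≡1 → B
J(9)−Q(16): -7≡19 → T
I(8)−E(4): 4 → E
B(1)−Z(25): -24≡2 → C

BTEC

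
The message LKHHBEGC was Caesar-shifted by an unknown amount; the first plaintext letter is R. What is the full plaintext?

RQNNHKMI

From the crib: L(11)−R(17)=-6≡20, so the shift is 20.
Subtract 20 from each ciphertext letter:
L(11): 11−20=-9≡17 → R
K(10): 10−20=-10≡16 → Q
H(7): 7−20=-13≡13 → N
H(7): 7−20=-13≡13 → N
B(1): 1−20=-19≡7 → H
E(4): 4−20=-16≡10 → K
G(6): 6−20=-14≡12 → M
C(2): 2−20=-18≡8 → I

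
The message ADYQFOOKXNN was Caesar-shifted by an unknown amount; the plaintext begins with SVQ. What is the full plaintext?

From the crib: A(0)−S(18)=-18≡8, so the shift is 8.
Subtract 8 from each ciphertext letter:
A(0): 0−8=-8≡18 → S
D(3): 3−8=-5≡21 → V
Y(24): 24−8=16 → Q
Q(16): 16−8=8 → I
F(5): 5−8=-3≡23 → X
O(14): 14−8=6 → G
O(14): 14−8=6 → G
K(10): 10−8=2 → C
X(23): 23−8=15 → P
N(13): 13−8=5 → F
N(13): 13−8=5 → F

SVQIXGGCPFF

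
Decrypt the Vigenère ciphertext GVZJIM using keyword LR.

VEOSXV

Repeat the key across the ciphertext: LRLRLR
G(6)−L(11): -5≡21 → V
V(21)−R(17): 4 → E
Z(25)−L(11): 14 → O
J(9)−R(17): -8≡18 → S
I(8)−L(11): -3≡23 → X
M(12)−R(17): -5≡21 → V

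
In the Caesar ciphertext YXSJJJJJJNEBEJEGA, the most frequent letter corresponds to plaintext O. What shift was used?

21

The most frequent ciphertext letter is J (appears 7 times).
J is position 9; O is position 14.
Shift = -5≡21.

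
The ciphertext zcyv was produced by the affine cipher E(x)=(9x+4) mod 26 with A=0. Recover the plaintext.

The inverse of 9 mod 26 is 3, since 9·3=27≡1. Apply D(y)=3·(y−4) mod 26:
z(25): 3·(25−4)=63≡11 → l
c(2): 3·(2−4)=-6≡20 → u
y(24): 3·(24−4)=60≡8 → i
v(21): 3·(21−4)=51≡25 → z

luiz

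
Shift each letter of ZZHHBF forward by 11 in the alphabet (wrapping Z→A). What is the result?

Z(25): 25+11=36≡10 → K
Z(25): 25+11=36≡10 → K
H(7): 7+11=18 → S
H(7): 7+11=18 → S
B(1): 1+11=12 → M
F(5): 5+11=16 → Q

KKSSMQ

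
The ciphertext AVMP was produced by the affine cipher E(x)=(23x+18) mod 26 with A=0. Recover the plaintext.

The inverse of 23 mod 26 is 17, since 23·17=391≡1. Apply D(y)=17·(y−18) mod 26:
A(0): 17·(0−18)=-306≡6 → G
V(21): 17·(21−18)=51≡25 → Z
M(12): 17·(12−18)=-102≡2 → C
P(15): 17·(15−18)=-51≡1 → B

GZCB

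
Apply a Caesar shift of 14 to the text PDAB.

P(15): 15+14=29≡3 → D
D(3): 3+14=17 → R
A(0): 0+14=14 → O
B(1): 1+14=15 → P

DROP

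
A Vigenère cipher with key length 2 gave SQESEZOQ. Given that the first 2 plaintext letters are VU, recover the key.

Subtract each crib letter from the matching ciphertext letter (mod 26):
S(18)−V(21)=-3≡23 → X
Q(16)−U(20)=-4≡22 → W

XW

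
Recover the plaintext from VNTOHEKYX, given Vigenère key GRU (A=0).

PWZIQKEHD

Repeat the key across the ciphertext: GRUGRUGRU
V(21)−G(6): 15 → P
N(13)−R(17): -4≡22 → W
T(19)−U(20): -1≡25 → Z
O(14)−G(6): 8 → I
H(7)−R(17): -10≡16 → Q
E(4)−U(20): -16≡10 → K
K(10)−G(6): 4 → E
Y(24)−R(17): 7 → H
X(23)−U(20): 3 → D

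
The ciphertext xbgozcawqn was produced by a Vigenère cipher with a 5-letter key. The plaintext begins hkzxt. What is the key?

Subtract each crib letter from the matching ciphertext letter (mod 26):
x(23)−h(7)=16 → q
b(1)−k(10)=-9≡17 → r
g(6)−z(25)=-19≡7 → h
o(14)−x(23)=-9≡17 → r
z(25)−t(19)=6 → g

qrhrg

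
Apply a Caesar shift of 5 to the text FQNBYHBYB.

F(5): 5+5=10 → K
Q(16): 16+5=21 → V
N(13): 13+5=18 → S
B(1): 1+5=6 → G
Y(24): 24+5=29≡3 → D
H(7): 7+5=12 → M
B(1): 1+5=6 → G
Y(24): 24+5=29≡3 → D
B(1): 1+5=6 → G

KVSGDMGDG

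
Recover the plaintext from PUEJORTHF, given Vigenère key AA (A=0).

Repeat the key across the ciphertext: AAAAAAAAA
P(15)−A(0): 15 → P
U(20)−A(0): 20 → U
E(4)−A(0): 4 → E
J(9)−A(0): 9 → J
O(14)−A(0): 14 → O
R(17)−A(0): 17 → R
T(19)−A(0): 19 → T
H(7)−A(0): 7 → H
F(5)−A(0): 5 → F

PUEJORTHF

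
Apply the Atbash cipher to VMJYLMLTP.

ENQBONOGK

V(21) → E(4)
M(12) → N(13)
J(9) → Q(16)
Y(24) → B(1)
L(11) → O(14)
M(12) → N(13)
L(11) → O(14)
T(19) → G(6)
P(15) → K(10)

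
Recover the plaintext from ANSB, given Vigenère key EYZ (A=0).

Repeat the key across the ciphertext: EYZE
A(0)−E(4): -4≡22 → W
N(13)−Y(24): -11≡15 → P
S(18)−Z(25): -7≡19 → T
B(1)−E(4): -3≡23 → X

WPTX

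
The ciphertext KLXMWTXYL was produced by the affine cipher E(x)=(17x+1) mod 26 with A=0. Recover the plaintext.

ZWMTPYMJW

The inverse of 17 mod 26 is 23, since 17·23=391≡1. Apply D(y)=23·(y−1) mod 26:
K(10): 23·(10−1)=207≡25 → Z
L(11): 23·(11−1)=230≡22 → W
X(23): 23·(23−1)=506≡12 → M
M(12): 23·(12−1)=253≡19 → T
W(22): 23·(22−1)=483≡15 → P
T(19): 23·(19−1)=414≡24 → Y
X(23): 23·(23−1)=506≡12 → M
Y(24): 23·(24−1)=529≡9 → J
L(11): 23·(11−1)=230≡22 → W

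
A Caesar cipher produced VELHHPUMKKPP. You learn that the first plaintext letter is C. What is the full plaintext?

From the crib: V(21)−C(2)=19, so the shift is 19.
Subtract 19 from each ciphertext letter:
V(21): 21−19=2 → C
E(4): 4−19=-15≡11 → L
L(11): 11−19=-8≡18 → S
H(7): 7−19=-12≡14 → O
H(7): 7−19=-12≡14 → O
P(15): 15−19=-4≡22 → W
U(20): 20−19=1 → B
M(12): 12−19=-7≡19 → T
K(10): 10−19=-9≡17 → R
K(10): 10−19=-9≡17 → R
P(15): 15−19=-4≡22 → W
P(15): 15−19=-4≡22 → W

CLSOOWBTRRWW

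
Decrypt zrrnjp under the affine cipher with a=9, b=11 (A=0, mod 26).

qssgum

The inverse of 9 mod 26 is 3, since 9·3=27≡1. Apply D(y)=3·(y−11) mod 26:
z(25): 3·(25−11)=42≡16 → q
r(17): 3·(17−11)=18 → s
r(17): 3·(17−11)=18 → s
n(13): 3·(13−11)=6 → g
j(9): 3·(9−11)=-6≡20 → u
p(15): 3·(15−11)=12 → m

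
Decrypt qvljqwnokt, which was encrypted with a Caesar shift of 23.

q(16): 16−23=-7≡19 → t
v(21): 21−23=-2≡24 → y
l(11): 11−23=-12≡14 → o
j(9): 9−23=-14≡12 → m
q(16): 16−23=-7≡19 → t
w(22): 22−23=-1≡25 → z
n(13): 13−23=-10≡16 → q
o(14): 14−23=-9≡17 → r
k(10): 10−23=-13≡13 → n
t(19): 19−23=-4≡22 → w

tyomtzqrnw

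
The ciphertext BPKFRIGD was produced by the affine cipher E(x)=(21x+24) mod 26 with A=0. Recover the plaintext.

PHIJRYOZ

The inverse of 21 mod 26 is 5, since 21·5=105≡1. Apply D(y)=5·(y−24) mod 26:
B(1): 5·(1−24)=-115≡15 → P
P(15): 5·(15−24)=-45≡7 → H
K(10): 5·(10−24)=-70≡8 → I
F(5): 5·(5−24)=-95≡9 → J
R(17): 5·(17−24)=-35≡17 → R
I(8): 5·(8−24)=-80≡24 → Y
G(6): 5·(6−24)=-90≡14 → O
D(3): 5·(3−24)=-105≡25 → Z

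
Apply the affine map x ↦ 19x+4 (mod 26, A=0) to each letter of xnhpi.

x(23): 19·23+4=441≡25 → z
n(13): 19·13+4=251≡17 → r
h(7): 19·7+4=137≡7 → h
p(15): 19·15+4=289≡3 → d
i(8): 19·8+4=156≡0 → a

zrhda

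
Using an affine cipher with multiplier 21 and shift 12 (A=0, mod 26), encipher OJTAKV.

O(14): 21·14+12=306≡20 → U
J(9): 21·9+12=201≡19 → T
T(19): 21·19+12=411≡21 → V
A(0): 21·0+12=12 → M
K(10): 21·10+12=222≡14 → O
V(21): 21·21+12=453≡11 → L

UTVMOL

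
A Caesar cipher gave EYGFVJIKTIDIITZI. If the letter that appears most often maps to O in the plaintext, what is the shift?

20

The most frequent ciphertext letter is I (appears 5 times).
I is position 8; O is position 14.
Shift = -6≡20.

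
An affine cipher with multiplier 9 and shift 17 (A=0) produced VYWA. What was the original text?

MVPB

The inverse of 9 mod 26 is 3, since 9·3=27≡1. Apply D(y)=3·(y−17) mod 26:
V(21): 3·(21−17)=12 → M
Y(24): 3·(24−17)=21 → V
W(22): 3·(22−17)=15 → P
A(0): 3·(0−17)=-51≡1 → B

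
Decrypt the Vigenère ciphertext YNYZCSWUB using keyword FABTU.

TNXGINWTI

Repeat the key across the ciphertext: FABTUFABT
Y(24)−F(5): 19 → T
N(13)−A(0): 13 → N
Y(24)−B(1): 23 → X
Z(25)−T(19): 6 → G
C(2)−U(20): -18≡8 → I
S(18)−F(5): 13 → N
W(22)−A(0): 22 → W
U(20)−B(1): 19 → T
B(1)−T(19): -18≡8 → I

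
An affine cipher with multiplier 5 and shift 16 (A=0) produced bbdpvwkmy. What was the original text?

The inverse of 5 mod 26 is 21, since 5·21=105≡1. Apply D(y)=21·(y−16) mod 26:
b(1): 21·(1−16)=-315≡23 → x
b(1): 21·(1−16)=-315≡23 → x
d(3): 21·(3−16)=-273≡13 → n
p(15): 21·(15−16)=-21≡5 → f
v(21): 21·(21−16)=105≡1 → b
w(22): 21·(22−16)=126≡22 → w
k(10): 21·(10−16)=-126≡4 → e
m(12): 21·(12−16)=-84≡20 → u
y(24): 21·(24−16)=168≡12 → m

xxnfbweum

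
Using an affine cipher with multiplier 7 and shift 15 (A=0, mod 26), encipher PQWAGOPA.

QXNPFJQP

P(15): 7·15+15=120≡16 → Q
Q(16): 7·16+15=127≡23 → X
W(22): 7·22+15=169≡13 → N
A(0): 7·0+15=15 → P
G(6): 7·6+15=57≡5 → F
O(14): 7·14+15=113≡9 → J
P(15): 7·15+15=120≡16 → Q
A(0): 7·0+15=15 → P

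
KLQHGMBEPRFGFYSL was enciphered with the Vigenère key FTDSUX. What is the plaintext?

FSNPMPWLMZLJAFPT

Repeat the key across the ciphertext: FTDSUXFTDSUXFTDS
K(10)−F(5): 5 → F
L(11)−T(19): -8≡18 → S
Q(16)−D(3): 13 → N
H(7)−S(18): -11≡15 → P
G(6)−U(20): -14≡12 → M
M(12)−X(23): -11≡15 → P
B(1)−F(5): -4≡22 → W
E(4)−T(19): -15≡11 → L
P(15)−D(3): 12 → M
R(17)−S(18): -1≡25 → Z
F(5)−U(20): -15≡11 → L
G(6)−X(23): -17≡9 → J
F(5)−F(5): 0 → A
Y(24)−T(19): 5 → F
S(18)−D(3): 15 → P
L(11)−S(18): -7≡19 → T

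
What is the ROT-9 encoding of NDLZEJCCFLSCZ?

WMUINSLLOUBLI

N(13): 13+9=22 → W
D(3): 3+9=12 → M
L(11): 11+9=20 → U
Z(25): 25+9=34≡8 → I
E(4): 4+9=13 → N
J(9): 9+9=18 → S
C(2): 2+9=11 → L
C(2): 2+9=11 → L
F(5): 5+9=14 → O
L(11): 11+9=20 → U
S(18): 18+9=27≡1 → B
C(2): 2+9=11 → L
Z(25): 25+9=34≡8 → I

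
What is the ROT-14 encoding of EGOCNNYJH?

E(4): 4+14=18 → S
G(6): 6+14=20 → U
O(14): 14+14=28≡2 → C
C(2): 2+14=16 → Q
N(13): 13+14=27≡1 → B
N(13): 13+14=27≡1 → B
Y(24): 24+14=38≡12 → M
J(9): 9+14=23 → X
H(7): 7+14=21 → V

SUCQBBMXV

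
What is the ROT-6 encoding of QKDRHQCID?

WQJXNWIOJ

Q(16): 16+6=22 → W
K(10): 10+6=16 → Q
D(3): 3+6=9 → J
R(17): 17+6=23 → X
H(7): 7+6=13 → N
Q(16): 16+6=22 → W
C(2): 2+6=8 → I
I(8): 8+6=14 → O
D(3): 3+6=9 → J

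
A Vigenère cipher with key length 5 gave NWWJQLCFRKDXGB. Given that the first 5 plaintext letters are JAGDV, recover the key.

EWQGV

Subtract each crib letter from the matching ciphertext letter (mod 26):
N(13)−J(9)=4 → E
W(22)−A(0)=22 → W
W(22)−G(6)=16 → Q
J(9)−D(3)=6 → G
Q(16)−V(21)=-5≡21 → V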